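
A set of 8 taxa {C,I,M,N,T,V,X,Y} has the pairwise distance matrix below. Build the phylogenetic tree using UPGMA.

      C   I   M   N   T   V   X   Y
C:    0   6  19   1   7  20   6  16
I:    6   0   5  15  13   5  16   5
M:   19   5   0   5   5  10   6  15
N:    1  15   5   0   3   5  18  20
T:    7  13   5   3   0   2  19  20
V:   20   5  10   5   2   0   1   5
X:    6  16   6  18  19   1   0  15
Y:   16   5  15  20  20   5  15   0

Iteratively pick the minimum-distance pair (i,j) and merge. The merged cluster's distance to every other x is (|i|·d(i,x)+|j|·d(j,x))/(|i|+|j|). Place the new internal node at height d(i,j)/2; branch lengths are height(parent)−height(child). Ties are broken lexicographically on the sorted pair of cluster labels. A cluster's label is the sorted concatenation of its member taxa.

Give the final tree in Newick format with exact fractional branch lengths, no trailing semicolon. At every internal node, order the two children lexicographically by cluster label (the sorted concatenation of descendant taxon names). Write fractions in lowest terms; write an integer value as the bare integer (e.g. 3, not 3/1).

(((C:1/2,N:1/2):2,T:5/2):19/5,(((I:5/2,M:5/2):17/8,(V:1/2,X:1/2):33/8):3/8,Y:5):13/10)

iteration 1: select C,N (d=1); attach at lengths (1/2, 1/2); label the merged cluster CN
  updated: d(CN,I)=21/2, d(CN,M)=12, d(CN,T)=5, d(CN,V)=25/2, d(CN,X)=12, d(CN,Y)=18
iteration 2: select V,X (d=1); attach at lengths (1/2, 1/2); label the merged cluster VX
  updated: d(CN,VX)=49/4, d(I,VX)=21/2, d(M,VX)=8, d(T,VX)=21/2, d(VX,Y)=10
iteration 3: select CN,T (d=5); attach at lengths (2, 5/2); label the merged cluster CNT
  updated: d(CNT,I)=34/3, d(CNT,M)=29/3, d(CNT,VX)=35/3, d(CNT,Y)=56/3
iteration 4: select I,M (d=5); attach at lengths (5/2, 5/2); label the merged cluster IM
  updated: d(CNT,IM)=21/2, d(IM,VX)=37/4, d(IM,Y)=10
iteration 5: select IM,VX (d=37/4); attach at lengths (17/8, 33/8); label the merged cluster IMVX
  updated: d(CNT,IMVX)=133/12, d(IMVX,Y)=10
iteration 6: select IMVX,Y (d=10); attach at lengths (3/8, 5); label the merged cluster IMVXY
  updated: d(CNT,IMVXY)=63/5
iteration 7: select CNT,IMVXY (d=63/5); attach at lengths (19/5, 13/10); label the merged cluster CIMNTVXY
final tree: (((C:1/2,N:1/2):2,T:5/2):19/5,(((I:5/2,M:5/2):17/8,(V:1/2,X:1/2):33/8):3/8,Y:5):13/10)
total length: 1129/40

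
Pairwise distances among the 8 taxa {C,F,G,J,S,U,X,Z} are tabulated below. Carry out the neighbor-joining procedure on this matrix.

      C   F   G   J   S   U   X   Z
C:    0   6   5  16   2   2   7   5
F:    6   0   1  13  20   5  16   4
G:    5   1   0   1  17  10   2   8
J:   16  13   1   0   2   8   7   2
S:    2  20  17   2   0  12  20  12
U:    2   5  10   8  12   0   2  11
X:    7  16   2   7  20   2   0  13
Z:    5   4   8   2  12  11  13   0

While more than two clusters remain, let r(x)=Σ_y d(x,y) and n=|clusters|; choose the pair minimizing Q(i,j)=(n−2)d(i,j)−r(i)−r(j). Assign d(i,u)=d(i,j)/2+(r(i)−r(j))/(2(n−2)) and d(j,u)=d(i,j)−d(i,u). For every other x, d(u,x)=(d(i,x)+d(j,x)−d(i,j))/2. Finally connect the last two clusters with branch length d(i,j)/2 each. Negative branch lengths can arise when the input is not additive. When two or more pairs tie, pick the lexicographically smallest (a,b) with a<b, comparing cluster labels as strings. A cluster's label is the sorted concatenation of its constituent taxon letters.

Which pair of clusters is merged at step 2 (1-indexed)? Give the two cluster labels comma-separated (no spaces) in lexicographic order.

iteration 1: select J,S (d=2, Q=-122); attach at lengths (-2, 4); label the merged cluster JS
  updated: d(C,JS)=8, d(F,JS)=31/2, d(G,JS)=8, d(JS,U)=9, d(JS,X)=25/2, d(JS,Z)=6
iteration 2: select U,X (d=2, Q=-163/2); attach at lengths (-7/20, 47/20); label the merged cluster UX
  updated: d(C,UX)=7/2, d(F,UX)=19/2, d(G,UX)=5, d(JS,UX)=39/4, d(UX,Z)=11
iteration 3: select F,G (d=1, Q=-59); attach at lengths (13/8, -5/8); label the merged cluster FG
  updated: d(C,FG)=5, d(FG,JS)=45/4, d(FG,UX)=27/4, d(FG,Z)=11/2
iteration 4: select JS,Z (d=6, Q=-89/2); attach at lengths (17/4, 7/4); label the merged cluster JSZ
  updated: d(C,JSZ)=7/2, d(FG,JSZ)=43/8, d(JSZ,UX)=59/8
iteration 5: select C,UX (d=7/2, Q=-181/8); attach at lengths (11/32, 101/32); label the merged cluster CUX
  updated: d(CUX,FG)=33/8, d(CUX,JSZ)=59/16
iteration 6: select CUX,FG (d=33/8, Q=-211/16); attach at lengths (39/32, 93/32); label the merged cluster CFGUX
  updated: d(CFGUX,JSZ)=79/32
iteration 7: select CFGUX,JSZ (d=79/32); attach at lengths (79/64, 79/64); label the merged cluster CFGJSUXZ
final tree: (((C:11/32,(U:-7/20,X:47/20):101/32):39/32,(F:13/8,G:-5/8):93/32):79/64,((J:-2,S:4):17/4,Z:7/4):79/64)
total length: 675/32

U,X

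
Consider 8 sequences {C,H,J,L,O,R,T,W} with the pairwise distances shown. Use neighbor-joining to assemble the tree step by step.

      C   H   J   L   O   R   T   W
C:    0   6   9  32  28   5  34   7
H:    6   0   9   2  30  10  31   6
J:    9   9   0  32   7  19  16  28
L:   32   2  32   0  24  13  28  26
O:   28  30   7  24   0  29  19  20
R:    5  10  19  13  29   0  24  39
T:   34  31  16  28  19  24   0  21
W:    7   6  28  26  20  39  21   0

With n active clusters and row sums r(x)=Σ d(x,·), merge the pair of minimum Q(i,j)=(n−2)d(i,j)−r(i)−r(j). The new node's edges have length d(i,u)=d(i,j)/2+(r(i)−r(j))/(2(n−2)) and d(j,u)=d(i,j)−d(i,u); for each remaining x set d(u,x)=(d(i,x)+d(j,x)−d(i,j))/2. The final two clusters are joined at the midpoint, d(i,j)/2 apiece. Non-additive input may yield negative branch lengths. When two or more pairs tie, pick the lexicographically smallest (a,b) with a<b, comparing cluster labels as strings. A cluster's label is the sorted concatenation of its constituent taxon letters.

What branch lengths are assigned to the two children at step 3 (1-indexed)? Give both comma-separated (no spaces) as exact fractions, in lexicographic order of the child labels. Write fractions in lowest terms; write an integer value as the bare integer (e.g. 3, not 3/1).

3/2,11/2

step 1: merge (H,L) at d=2, Q=-239; branch lengths H→-17/4, L→25/4; new cluster HL
  updated: d(C,HL)=18, d(HL,J)=39/2, d(HL,O)=26, d(HL,R)=21/2, d(HL,T)=57/2, d(HL,W)=15
step 2: merge (C,R) at d=5, Q=-405/2; branch lengths C→-1/20, R→101/20; new cluster CR
  updated: d(CR,HL)=47/4, d(CR,J)=23/2, d(CR,O)=26, d(CR,T)=53/2, d(CR,W)=41/2
step 3: merge (J,O) at d=7, Q=-152; branch lengths J→3/2, O→11/2; new cluster JO
  updated: d(CR,JO)=61/4, d(HL,JO)=77/4, d(JO,T)=14, d(JO,W)=41/2
step 4: merge (JO,T) at d=14, Q=-117; branch lengths JO→7/2, T→21/2; new cluster JOT
  updated: d(CR,JOT)=111/8, d(HL,JOT)=135/8, d(JOT,W)=55/4
step 5: merge (CR,HL) at d=47/4, Q=-265/4; branch lengths CR→13/2, HL→21/4; new cluster CHLR
  updated: d(CHLR,JOT)=19/2, d(CHLR,W)=95/8
step 6: merge (CHLR,JOT) at d=19/2, Q=-281/8; branch lengths CHLR→61/16, JOT→91/16; new cluster CHJLORT
  updated: d(CHJLORT,W)=129/16
step 7: merge (CHJLORT,W) at d=129/16; branch lengths CHJLORT→129/32, W→129/32; new cluster CHJLORTW
final tree: ((((C:-1/20,R:101/20):13/2,(H:-17/4,L:25/4):21/4):61/16,((J:3/2,O:11/2):7/2,T:21/2):91/16):129/32,W:129/32)
total length: 917/16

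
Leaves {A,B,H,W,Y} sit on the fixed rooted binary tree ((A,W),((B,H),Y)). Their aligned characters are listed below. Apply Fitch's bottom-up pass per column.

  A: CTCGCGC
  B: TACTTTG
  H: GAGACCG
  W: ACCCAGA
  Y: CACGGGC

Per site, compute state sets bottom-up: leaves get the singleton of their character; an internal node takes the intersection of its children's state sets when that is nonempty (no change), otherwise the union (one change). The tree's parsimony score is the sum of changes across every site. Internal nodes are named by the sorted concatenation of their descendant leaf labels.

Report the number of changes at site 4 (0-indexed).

3

AW@0: {C} ∪ {A} = {A,C} (union, +1)
BH@0: {T} ∪ {G} = {G,T} (union, +1)
BHY@0: {G,T} ∪ {C} = {C,G,T} (union, +1)
ABHWY@0: {A,C} ∩ {C,G,T} = {C} (intersection, +0)
AW@1: {T} ∪ {C} = {C,T} (union, +1)
BH@1: {A} ∩ {A} = {A} (intersection, +0)
BHY@1: {A} ∩ {A} = {A} (intersection, +0)
ABHWY@1: {C,T} ∪ {A} = {A,C,T} (union, +1)
AW@2: {C} ∩ {C} = {C} (intersection, +0)
BH@2: {C} ∪ {G} = {C,G} (union, +1)
BHY@2: {C,G} ∩ {C} = {C} (intersection, +0)
ABHWY@2: {C} ∩ {C} = {C} (intersection, +0)
AW@3: {G} ∪ {C} = {C,G} (union, +1)
BH@3: {T} ∪ {A} = {A,T} (union, +1)
BHY@3: {A,T} ∪ {G} = {A,G,T} (union, +1)
ABHWY@3: {C,G} ∩ {A,G,T} = {G} (intersection, +0)
AW@4: {C} ∪ {A} = {A,C} (union, +1)
BH@4: {T} ∪ {C} = {C,T} (union, +1)
BHY@4: {C,T} ∪ {G} = {C,G,T} (union, +1)
ABHWY@4: {A,C} ∩ {C,G,T} = {C} (intersection, +0)
AW@5: {G} ∩ {G} = {G} (intersection, +0)
BH@5: {T} ∪ {C} = {C,T} (union, +1)
BHY@5: {C,T} ∪ {G} = {C,G,T} (union, +1)
ABHWY@5: {G} ∩ {C,G,T} = {G} (intersection, +0)
AW@6: {C} ∪ {A} = {A,C} (union, +1)
BH@6: {G} ∩ {G} = {G} (intersection, +0)
BHY@6: {G} ∪ {C} = {C,G} (union, +1)
ABHWY@6: {A,C} ∩ {C,G} = {C} (intersection, +0)
per-site changes: [3, 2, 1, 3, 3, 2, 2]; total = 16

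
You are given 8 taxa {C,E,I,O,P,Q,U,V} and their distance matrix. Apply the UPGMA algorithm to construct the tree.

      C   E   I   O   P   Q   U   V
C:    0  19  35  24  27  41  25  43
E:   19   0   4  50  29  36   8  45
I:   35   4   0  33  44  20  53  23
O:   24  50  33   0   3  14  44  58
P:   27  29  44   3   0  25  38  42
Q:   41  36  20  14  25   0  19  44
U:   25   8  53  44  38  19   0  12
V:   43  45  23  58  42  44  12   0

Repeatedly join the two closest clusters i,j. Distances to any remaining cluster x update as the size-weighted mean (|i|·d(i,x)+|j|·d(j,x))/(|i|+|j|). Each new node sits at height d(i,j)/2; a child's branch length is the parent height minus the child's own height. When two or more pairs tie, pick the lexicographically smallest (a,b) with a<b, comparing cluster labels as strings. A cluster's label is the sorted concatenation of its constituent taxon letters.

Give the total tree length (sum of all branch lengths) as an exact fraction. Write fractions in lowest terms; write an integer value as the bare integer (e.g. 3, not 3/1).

2573/30

1. join O+P (d=3) ⇒ OP; edges |O|=3/2, |P|=3/2
  updated: d(C,OP)=51/2, d(E,OP)=79/2, d(I,OP)=77/2, d(OP,Q)=39/2, d(OP,U)=41, d(OP,V)=50
2. join E+I (d=4) ⇒ EI; edges |E|=2, |I|=2
  updated: d(C,EI)=27, d(EI,OP)=39, d(EI,Q)=28, d(EI,U)=61/2, d(EI,V)=34
3. join U+V (d=12) ⇒ UV; edges |U|=6, |V|=6
  updated: d(C,UV)=34, d(EI,UV)=129/4, d(OP,UV)=91/2, d(Q,UV)=63/2
4. join OP+Q (d=39/2) ⇒ OPQ; edges |OP|=33/4, |Q|=39/4
  updated: d(C,OPQ)=92/3, d(EI,OPQ)=106/3, d(OPQ,UV)=245/6
5. join C+EI (d=27) ⇒ CEI; edges |C|=27/2, |EI|=23/2
  updated: d(CEI,OPQ)=304/9, d(CEI,UV)=197/6
6. join CEI+UV (d=197/6) ⇒ CEIUV; edges |CEI|=35/12, |UV|=125/12
  updated: d(CEIUV,OPQ)=183/5
7. join CEIUV+OPQ (d=183/5) ⇒ CEIOPQUV; edges |CEIUV|=113/60, |OPQ|=171/20
final tree: (((C:27/2,(E:2,I:2):23/2):35/12,(U:6,V:6):125/12):113/60,((O:3/2,P:3/2):33/4,Q:39/4):171/20)
total length: 2573/30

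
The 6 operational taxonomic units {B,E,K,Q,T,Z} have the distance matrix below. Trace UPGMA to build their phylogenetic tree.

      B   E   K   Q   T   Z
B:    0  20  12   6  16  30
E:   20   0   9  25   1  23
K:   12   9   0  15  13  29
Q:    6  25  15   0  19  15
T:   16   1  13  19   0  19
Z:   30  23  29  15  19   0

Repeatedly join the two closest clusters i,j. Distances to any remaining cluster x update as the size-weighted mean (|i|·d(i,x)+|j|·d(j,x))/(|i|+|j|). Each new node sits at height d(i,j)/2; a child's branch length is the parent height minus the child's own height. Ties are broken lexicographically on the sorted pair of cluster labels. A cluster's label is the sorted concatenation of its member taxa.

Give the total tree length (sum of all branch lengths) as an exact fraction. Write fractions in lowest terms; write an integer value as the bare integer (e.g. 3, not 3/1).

2467/60

iteration 1: select E,T (d=1); attach at lengths (1/2, 1/2); label the merged cluster ET
  updated: d(B,ET)=18, d(ET,K)=11, d(ET,Q)=22, d(ET,Z)=21
iteration 2: select B,Q (d=6); attach at lengths (3, 3); label the merged cluster BQ
  updated: d(BQ,ET)=20, d(BQ,K)=27/2, d(BQ,Z)=45/2
iteration 3: select ET,K (d=11); attach at lengths (5, 11/2); label the merged cluster EKT
  updated: d(BQ,EKT)=107/6, d(EKT,Z)=71/3
iteration 4: select BQ,EKT (d=107/6); attach at lengths (71/12, 41/12); label the merged cluster BEKQT
  updated: d(BEKQT,Z)=116/5
iteration 5: select BEKQT,Z (d=116/5); attach at lengths (161/60, 58/5); label the merged cluster BEKQTZ
final tree: (((B:3,Q:3):71/12,((E:1/2,T:1/2):5,K:11/2):41/12):161/60,Z:58/5)
total length: 2467/60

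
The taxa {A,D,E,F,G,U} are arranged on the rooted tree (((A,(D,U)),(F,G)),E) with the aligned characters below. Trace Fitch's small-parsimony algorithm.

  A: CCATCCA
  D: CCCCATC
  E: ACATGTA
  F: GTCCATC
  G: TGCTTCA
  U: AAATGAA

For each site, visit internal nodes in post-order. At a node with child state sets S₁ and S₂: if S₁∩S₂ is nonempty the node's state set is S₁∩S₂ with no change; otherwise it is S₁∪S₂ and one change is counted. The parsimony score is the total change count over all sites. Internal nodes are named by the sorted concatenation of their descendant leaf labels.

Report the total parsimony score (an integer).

[col 0] DU: children D:{C}, U:{A} ∪→ {A,C}; cost 1
[col 0] ADU: children A:{C}, DU:{A,C} ∩→ {C}; cost 0
[col 0] FG: children F:{G}, G:{T} ∪→ {G,T}; cost 1
[col 0] ADFGU: children ADU:{C}, FG:{G,T} ∪→ {C,G,T}; cost 1
[col 0] ADEFGU: children ADFGU:{C,G,T}, E:{A} ∪→ {A,C,G,T}; cost 1
[col 1] DU: children D:{C}, U:{A} ∪→ {A,C}; cost 1
[col 1] ADU: children A:{C}, DU:{A,C} ∩→ {C}; cost 0
[col 1] FG: children F:{T}, G:{G} ∪→ {G,T}; cost 1
[col 1] ADFGU: children ADU:{C}, FG:{G,T} ∪→ {C,G,T}; cost 1
[col 1] ADEFGU: children ADFGU:{C,G,T}, E:{C} ∩→ {C}; cost 0
[col 2] DU: children D:{C}, U:{A} ∪→ {A,C}; cost 1
[col 2] ADU: children A:{A}, DU:{A,C} ∩→ {A}; cost 0
[col 2] FG: children F:{C}, G:{C} ∩→ {C}; cost 0
[col 2] ADFGU: children ADU:{A}, FG:{C} ∪→ {A,C}; cost 1
[col 2] ADEFGU: children ADFGU:{A,C}, E:{A} ∩→ {A}; cost 0
[col 3] DU: children D:{C}, U:{T} ∪→ {C,T}; cost 1
[col 3] ADU: children A:{T}, DU:{C,T} ∩→ {T}; cost 0
[col 3] FG: children F:{C}, G:{T} ∪→ {C,T}; cost 1
[col 3] ADFGU: children ADU:{T}, FG:{C,T} ∩→ {T}; cost 0
[col 3] ADEFGU: children ADFGU:{T}, E:{T} ∩→ {T}; cost 0
[col 4] DU: children D:{A}, U:{G} ∪→ {A,G}; cost 1
[col 4] ADU: children A:{C}, DU:{A,G} ∪→ {A,C,G}; cost 1
[col 4] FG: children F:{A}, G:{T} ∪→ {A,T}; cost 1
[col 4] ADFGU: children ADU:{A,C,G}, FG:{A,T} ∩→ {A}; cost 0
[col 4] ADEFGU: children ADFGU:{A}, E:{G} ∪→ {A,G}; cost 1
[col 5] DU: children D:{T}, U:{A} ∪→ {A,T}; cost 1
[col 5] ADU: children A:{C}, DU:{A,T} ∪→ {A,C,T}; cost 1
[col 5] FG: children F:{T}, G:{C} ∪→ {C,T}; cost 1
[col 5] ADFGU: children ADU:{A,C,T}, FG:{C,T} ∩→ {C,T}; cost 0
[col 5] ADEFGU: children ADFGU:{C,T}, E:{T} ∩→ {T}; cost 0
[col 6] DU: children D:{C}, U:{A} ∪→ {A,C}; cost 1
[col 6] ADU: children A:{A}, DU:{A,C} ∩→ {A}; cost 0
[col 6] FG: children F:{C}, G:{A} ∪→ {A,C}; cost 1
[col 6] ADFGU: children ADU:{A}, FG:{A,C} ∩→ {A}; cost 0
[col 6] ADEFGU: children ADFGU:{A}, E:{A} ∩→ {A}; cost 0
per-site changes: [4, 3, 2, 2, 4, 3, 2]; total = 20

20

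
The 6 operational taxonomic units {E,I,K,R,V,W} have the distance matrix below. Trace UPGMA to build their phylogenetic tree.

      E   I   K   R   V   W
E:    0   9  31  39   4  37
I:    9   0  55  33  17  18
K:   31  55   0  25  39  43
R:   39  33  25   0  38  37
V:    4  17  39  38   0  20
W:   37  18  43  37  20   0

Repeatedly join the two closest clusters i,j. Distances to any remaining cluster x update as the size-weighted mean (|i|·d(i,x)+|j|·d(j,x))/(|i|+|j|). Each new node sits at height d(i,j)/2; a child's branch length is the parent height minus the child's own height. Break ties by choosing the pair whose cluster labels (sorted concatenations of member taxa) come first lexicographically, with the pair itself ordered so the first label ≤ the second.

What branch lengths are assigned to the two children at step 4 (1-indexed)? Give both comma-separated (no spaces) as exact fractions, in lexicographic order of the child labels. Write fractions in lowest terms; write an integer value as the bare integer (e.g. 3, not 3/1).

1. join E+V (d=4) ⇒ EV; edges |E|=2, |V|=2
  updated: d(EV,I)=13, d(EV,K)=35, d(EV,R)=77/2, d(EV,W)=57/2
2. join EV+I (d=13) ⇒ EIV; edges |EV|=9/2, |I|=13/2
  updated: d(EIV,K)=125/3, d(EIV,R)=110/3, d(EIV,W)=25
3. join EIV+W (d=25) ⇒ EIVW; edges |EIV|=6, |W|=25/2
  updated: d(EIVW,K)=42, d(EIVW,R)=147/4
4. join K+R (d=25) ⇒ KR; edges |K|=25/2, |R|=25/2
  updated: d(EIVW,KR)=315/8
5. join EIVW+KR (d=315/8) ⇒ EIKRVW; edges |EIVW|=115/16, |KR|=115/16
final tree: ((((E:2,V:2):9/2,I:13/2):6,W:25/2):115/16,(K:25/2,R:25/2):115/16)
total length: 583/8

25/2,25/2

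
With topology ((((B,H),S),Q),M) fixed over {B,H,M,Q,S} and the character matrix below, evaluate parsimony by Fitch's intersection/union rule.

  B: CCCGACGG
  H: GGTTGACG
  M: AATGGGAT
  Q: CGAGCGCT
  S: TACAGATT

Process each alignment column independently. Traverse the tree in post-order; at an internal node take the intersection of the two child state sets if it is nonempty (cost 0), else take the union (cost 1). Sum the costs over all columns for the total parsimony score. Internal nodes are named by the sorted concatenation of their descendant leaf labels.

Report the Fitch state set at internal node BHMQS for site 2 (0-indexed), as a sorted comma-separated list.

BH@0: {C} ∪ {G} = {C,G} (union, +1)
BHS@0: {C,G} ∪ {T} = {C,G,T} (union, +1)
BHQS@0: {C,G,T} ∩ {C} = {C} (intersection, +0)
BHMQS@0: {C} ∪ {A} = {A,C} (union, +1)
BH@1: {C} ∪ {G} = {C,G} (union, +1)
BHS@1: {C,G} ∪ {A} = {A,C,G} (union, +1)
BHQS@1: {A,C,G} ∩ {G} = {G} (intersection, +0)
BHMQS@1: {G} ∪ {A} = {A,G} (union, +1)
BH@2: {C} ∪ {T} = {C,T} (union, +1)
BHS@2: {C,T} ∩ {C} = {C} (intersection, +0)
BHQS@2: {C} ∪ {A} = {A,C} (union, +1)
BHMQS@2: {A,C} ∪ {T} = {A,C,T} (union, +1)
BH@3: {G} ∪ {T} = {G,T} (union, +1)
BHS@3: {G,T} ∪ {A} = {A,G,T} (union, +1)
BHQS@3: {A,G,T} ∩ {G} = {G} (intersection, +0)
BHMQS@3: {G} ∩ {G} = {G} (intersection, +0)
BH@4: {A} ∪ {G} = {A,G} (union, +1)
BHS@4: {A,G} ∩ {G} = {G} (intersection, +0)
BHQS@4: {G} ∪ {C} = {C,G} (union, +1)
BHMQS@4: {C,G} ∩ {G} = {G} (intersection, +0)
BH@5: {C} ∪ {A} = {A,C} (union, +1)
BHS@5: {A,C} ∩ {A} = {A} (intersection, +0)
BHQS@5: {A} ∪ {G} = {A,G} (union, +1)
BHMQS@5: {A,G} ∩ {G} = {G} (intersection, +0)
BH@6: {G} ∪ {C} = {C,G} (union, +1)
BHS@6: {C,G} ∪ {T} = {C,G,T} (union, +1)
BHQS@6: {C,G,T} ∩ {C} = {C} (intersection, +0)
BHMQS@6: {C} ∪ {A} = {A,C} (union, +1)
BH@7: {G} ∩ {G} = {G} (intersection, +0)
BHS@7: {G} ∪ {T} = {G,T} (union, +1)
BHQS@7: {G,T} ∩ {T} = {T} (intersection, +0)
BHMQS@7: {T} ∩ {T} = {T} (intersection, +0)
per-site changes: [3, 3, 3, 2, 2, 2, 3, 1]; total = 19

A,C,T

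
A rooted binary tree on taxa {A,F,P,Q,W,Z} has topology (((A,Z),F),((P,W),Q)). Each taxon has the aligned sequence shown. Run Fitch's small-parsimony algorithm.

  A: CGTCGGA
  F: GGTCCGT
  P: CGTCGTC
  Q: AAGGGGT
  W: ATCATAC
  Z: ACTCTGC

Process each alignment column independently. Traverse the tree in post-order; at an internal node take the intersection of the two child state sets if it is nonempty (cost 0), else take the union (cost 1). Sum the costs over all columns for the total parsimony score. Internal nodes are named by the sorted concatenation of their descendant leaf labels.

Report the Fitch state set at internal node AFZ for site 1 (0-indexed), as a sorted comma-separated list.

[col 0] AZ: children A:{C}, Z:{A} ∪→ {A,C}; cost 1
[col 0] AFZ: children AZ:{A,C}, F:{G} ∪→ {A,C,G}; cost 1
[col 0] PW: children P:{C}, W:{A} ∪→ {A,C}; cost 1
[col 0] PQW: children PW:{A,C}, Q:{A} ∩→ {A}; cost 0
[col 0] AFPQWZ: children AFZ:{A,C,G}, PQW:{A} ∩→ {A}; cost 0
[col 1] AZ: children A:{G}, Z:{C} ∪→ {C,G}; cost 1
[col 1] AFZ: children AZ:{C,G}, F:{G} ∩→ {G}; cost 0
[col 1] PW: children P:{G}, W:{T} ∪→ {G,T}; cost 1
[col 1] PQW: children PW:{G,T}, Q:{A} ∪→ {A,G,T}; cost 1
[col 1] AFPQWZ: children AFZ:{G}, PQW:{A,G,T} ∩→ {G}; cost 0
[col 2] AZ: children A:{T}, Z:{T} ∩→ {T}; cost 0
[col 2] AFZ: children AZ:{T}, F:{T} ∩→ {T}; cost 0
[col 2] PW: children P:{T}, W:{C} ∪→ {C,T}; cost 1
[col 2] PQW: children PW:{C,T}, Q:{G} ∪→ {C,G,T}; cost 1
[col 2] AFPQWZ: children AFZ:{T}, PQW:{C,G,T} ∩→ {T}; cost 0
[col 3] AZ: children A:{C}, Z:{C} ∩→ {C}; cost 0
[col 3] AFZ: children AZ:{C}, F:{C} ∩→ {C}; cost 0
[col 3] PW: children P:{C}, W:{A} ∪→ {A,C}; cost 1
[col 3] PQW: children PW:{A,C}, Q:{G} ∪→ {A,C,G}; cost 1
[col 3] AFPQWZ: children AFZ:{C}, PQW:{A,C,G} ∩→ {C}; cost 0
[col 4] AZ: children A:{G}, Z:{T} ∪→ {G,T}; cost 1
[col 4] AFZ: children AZ:{G,T}, F:{C} ∪→ {C,G,T}; cost 1
[col 4] PW: children P:{G}, W:{T} ∪→ {G,T}; cost 1
[col 4] PQW: children PW:{G,T}, Q:{G} ∩→ {G}; cost 0
[col 4] AFPQWZ: children AFZ:{C,G,T}, PQW:{G} ∩→ {G}; cost 0
[col 5] AZ: children A:{G}, Z:{G} ∩→ {G}; cost 0
[col 5] AFZ: children AZ:{G}, F:{G} ∩→ {G}; cost 0
[col 5] PW: children P:{T}, W:{A} ∪→ {A,T}; cost 1
[col 5] PQW: children PW:{A,T}, Q:{G} ∪→ {A,G,T}; cost 1
[col 5] AFPQWZ: children AFZ:{G}, PQW:{A,G,T} ∩→ {G}; cost 0
[col 6] AZ: children A:{A}, Z:{C} ∪→ {A,C}; cost 1
[col 6] AFZ: children AZ:{A,C}, F:{T} ∪→ {A,C,T}; cost 1
[col 6] PW: children P:{C}, W:{C} ∩→ {C}; cost 0
[col 6] PQW: children PW:{C}, Q:{T} ∪→ {C,T}; cost 1
[col 6] AFPQWZ: children AFZ:{A,C,T}, PQW:{C,T} ∩→ {C,T}; cost 0
per-site changes: [3, 3, 2, 2, 3, 2, 3]; total = 18

G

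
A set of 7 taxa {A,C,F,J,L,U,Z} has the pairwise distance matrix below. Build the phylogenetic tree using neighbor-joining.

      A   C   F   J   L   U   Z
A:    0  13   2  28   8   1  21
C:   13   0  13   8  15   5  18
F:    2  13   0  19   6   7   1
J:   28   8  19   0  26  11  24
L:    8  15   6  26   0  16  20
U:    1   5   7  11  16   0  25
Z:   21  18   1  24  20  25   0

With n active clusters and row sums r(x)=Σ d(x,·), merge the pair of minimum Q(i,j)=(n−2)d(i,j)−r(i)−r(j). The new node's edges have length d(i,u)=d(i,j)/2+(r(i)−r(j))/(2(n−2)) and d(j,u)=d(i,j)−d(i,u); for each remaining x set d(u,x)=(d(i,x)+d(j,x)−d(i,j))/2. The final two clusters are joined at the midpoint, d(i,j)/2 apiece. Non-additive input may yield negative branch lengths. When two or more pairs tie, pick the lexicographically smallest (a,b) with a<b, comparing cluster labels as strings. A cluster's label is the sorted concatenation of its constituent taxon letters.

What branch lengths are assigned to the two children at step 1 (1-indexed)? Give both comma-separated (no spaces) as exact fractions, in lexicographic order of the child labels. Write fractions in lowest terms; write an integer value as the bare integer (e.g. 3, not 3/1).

-28/5,33/5

iteration 1: select F,Z (d=1, Q=-152); attach at lengths (-28/5, 33/5); label the merged cluster FZ
  updated: d(A,FZ)=11, d(C,FZ)=15, d(FZ,J)=21, d(FZ,L)=25/2, d(FZ,U)=31/2
iteration 2: select C,J (d=8, Q=-118); attach at lengths (-3/4, 35/4); label the merged cluster CJ
  updated: d(A,CJ)=33/2, d(CJ,FZ)=14, d(CJ,L)=33/2, d(CJ,U)=4
iteration 3: select CJ,U (d=4, Q=-151/2); attach at lengths (53/12, -5/12); label the merged cluster CJU
  updated: d(A,CJU)=27/4, d(CJU,FZ)=51/4, d(CJU,L)=57/4
iteration 4: select A,CJU (d=27/4, Q=-46); attach at lengths (11/8, 43/8); label the merged cluster ACJU
  updated: d(ACJU,FZ)=17/2, d(ACJU,L)=31/4
iteration 5: select ACJU,FZ (d=17/2, Q=-115/4); attach at lengths (15/8, 53/8); label the merged cluster ACFJUZ
  updated: d(ACFJUZ,L)=47/8
iteration 6: select ACFJUZ,L (d=47/8); attach at lengths (47/16, 47/16); label the merged cluster ACFJLUZ
final tree: (((A:11/8,((C:-3/4,J:35/4):53/12,U:-5/12):43/8):15/8,(F:-28/5,Z:33/5):53/8):47/16,L:47/16)
total length: 273/8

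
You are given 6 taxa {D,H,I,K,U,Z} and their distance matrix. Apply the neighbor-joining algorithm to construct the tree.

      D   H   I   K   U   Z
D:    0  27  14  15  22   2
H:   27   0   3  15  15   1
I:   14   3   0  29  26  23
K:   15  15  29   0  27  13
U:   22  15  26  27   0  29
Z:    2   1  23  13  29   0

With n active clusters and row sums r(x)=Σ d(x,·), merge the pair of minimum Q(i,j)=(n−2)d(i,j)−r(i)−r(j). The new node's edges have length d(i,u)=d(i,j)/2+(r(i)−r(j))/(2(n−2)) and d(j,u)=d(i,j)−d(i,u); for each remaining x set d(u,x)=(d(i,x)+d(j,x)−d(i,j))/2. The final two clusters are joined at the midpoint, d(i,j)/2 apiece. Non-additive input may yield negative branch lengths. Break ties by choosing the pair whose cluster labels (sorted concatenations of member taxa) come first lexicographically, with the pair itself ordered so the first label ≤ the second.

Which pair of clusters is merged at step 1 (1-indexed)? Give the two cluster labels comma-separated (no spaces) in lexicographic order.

step 1: merge (H,I) at d=3, Q=-144; branch lengths H→-11/4, I→23/4; new cluster HI
  updated: d(D,HI)=19, d(HI,K)=41/2, d(HI,U)=19, d(HI,Z)=21/2
step 2: merge (HI,U) at d=19, Q=-109; branch lengths HI→29/6, U→85/6; new cluster HIU
  updated: d(D,HIU)=11, d(HIU,K)=57/4, d(HIU,Z)=41/4
step 3: merge (D,Z) at d=2, Q=-197/4; branch lengths D→27/16, Z→5/16; new cluster DZ
  updated: d(DZ,HIU)=77/8, d(DZ,K)=13
step 4: merge (DZ,HIU) at d=77/8, Q=-295/8; branch lengths DZ→67/16, HIU→87/16; new cluster DHIUZ
  updated: d(DHIUZ,K)=141/16
step 5: merge (DHIUZ,K) at d=141/16; branch lengths DHIUZ→141/32, K→141/32; new cluster DHIKUZ
final tree: (((D:27/16,Z:5/16):67/16,((H:-11/4,I:23/4):29/6,U:85/6):87/16):141/32,K:141/32)
total length: 679/16

H,I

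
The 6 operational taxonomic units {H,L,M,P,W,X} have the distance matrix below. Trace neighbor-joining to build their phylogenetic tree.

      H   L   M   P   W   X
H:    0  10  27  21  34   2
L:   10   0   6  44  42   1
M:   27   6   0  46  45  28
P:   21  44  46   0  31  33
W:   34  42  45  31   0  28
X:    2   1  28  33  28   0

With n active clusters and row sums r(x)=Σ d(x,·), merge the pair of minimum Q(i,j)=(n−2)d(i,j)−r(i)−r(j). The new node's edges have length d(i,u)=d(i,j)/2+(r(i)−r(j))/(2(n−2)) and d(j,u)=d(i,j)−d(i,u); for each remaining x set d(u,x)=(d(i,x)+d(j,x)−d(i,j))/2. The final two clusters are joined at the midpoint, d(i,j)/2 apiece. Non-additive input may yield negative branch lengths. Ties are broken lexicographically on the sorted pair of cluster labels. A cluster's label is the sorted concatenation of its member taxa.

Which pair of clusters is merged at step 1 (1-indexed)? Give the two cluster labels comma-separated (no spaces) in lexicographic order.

step 1: merge (L,M) at d=6, Q=-231; branch lengths L→-25/8, M→73/8; new cluster LM
  updated: d(H,LM)=31/2, d(LM,P)=42, d(LM,W)=81/2, d(LM,X)=23/2
step 2: merge (P,W) at d=31, Q=-335/2; branch lengths P→173/12, W→199/12; new cluster PW
  updated: d(H,PW)=12, d(LM,PW)=103/4, d(PW,X)=15
step 3: merge (H,PW) at d=12, Q=-233/4; branch lengths H→3/16, PW→189/16; new cluster HPW
  updated: d(HPW,LM)=117/8, d(HPW,X)=5/2
step 4: merge (HPW,LM) at d=117/8, Q=-229/8; branch lengths HPW→45/16, LM→189/16; new cluster HLMPW
  updated: d(HLMPW,X)=-5/16
step 5: merge (HLMPW,X) at d=-5/16; branch lengths HLMPW→-5/32, X→-5/32; new cluster HLMPWX
final tree: (((H:3/16,(P:173/12,W:199/12):189/16):45/16,(L:-25/8,M:73/8):189/16):-5/32,X:-5/32)
total length: 1013/16

L,M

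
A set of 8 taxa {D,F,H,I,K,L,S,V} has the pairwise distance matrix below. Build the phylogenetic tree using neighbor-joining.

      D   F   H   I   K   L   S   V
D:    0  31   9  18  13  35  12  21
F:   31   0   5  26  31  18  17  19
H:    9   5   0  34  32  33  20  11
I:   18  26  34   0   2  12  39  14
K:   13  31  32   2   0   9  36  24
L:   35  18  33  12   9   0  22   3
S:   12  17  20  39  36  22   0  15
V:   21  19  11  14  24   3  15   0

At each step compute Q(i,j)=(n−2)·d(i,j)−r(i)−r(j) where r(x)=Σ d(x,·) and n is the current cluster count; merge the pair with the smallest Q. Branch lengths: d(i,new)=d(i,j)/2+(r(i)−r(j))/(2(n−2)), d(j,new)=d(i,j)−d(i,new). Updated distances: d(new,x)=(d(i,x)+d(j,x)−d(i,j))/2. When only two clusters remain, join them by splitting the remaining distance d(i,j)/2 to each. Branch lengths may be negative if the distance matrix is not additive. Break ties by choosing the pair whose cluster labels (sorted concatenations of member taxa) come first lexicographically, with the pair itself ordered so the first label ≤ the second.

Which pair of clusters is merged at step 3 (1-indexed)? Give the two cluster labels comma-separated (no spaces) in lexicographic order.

1. join I+K (d=2, Q=-280) ⇒ IK; edges |I|=5/6, |K|=7/6
  updated: d(D,IK)=29/2, d(F,IK)=55/2, d(H,IK)=32, d(IK,L)=19/2, d(IK,S)=73/2, d(IK,V)=18
2. join IK+L (d=19/2, Q=-211) ⇒ IKL; edges |IK|=13/2, |L|=3
  updated: d(D,IKL)=20, d(F,IKL)=18, d(H,IKL)=111/4, d(IKL,S)=49/2, d(IKL,V)=23/4
3. join IKL+V (d=23/4, Q=-579/4) ⇒ IKLV; edges |IKL|=189/32, |V|=-5/32
  updated: d(D,IKLV)=141/8, d(F,IKLV)=125/8, d(H,IKLV)=33/2, d(IKLV,S)=135/8
4. join F+H (d=5, Q=-833/8) ⇒ FH; edges |F|=265/48, |H|=-25/48
  updated: d(D,FH)=35/2, d(FH,IKLV)=217/16, d(FH,S)=16
5. join D+S (d=12, Q=-68) ⇒ DS; edges |D|=105/16, |S|=87/16
  updated: d(DS,FH)=43/4, d(DS,IKLV)=45/4
6. join DS+FH (d=43/4, Q=-569/16) ⇒ DFHS; edges |DS|=135/32, |FH|=209/32
  updated: d(DFHS,IKLV)=225/32
7. join DFHS+IKLV (d=225/32) ⇒ DFHIKLSV; edges |DFHS|=225/64, |IKLV|=225/64
final tree: (((D:105/16,S:87/16):135/32,(F:265/48,H:-25/48):209/32):225/64,(((I:5/6,K:7/6):13/2,L:3):189/32,V:-5/32):225/64)
total length: 1665/32

IKL,V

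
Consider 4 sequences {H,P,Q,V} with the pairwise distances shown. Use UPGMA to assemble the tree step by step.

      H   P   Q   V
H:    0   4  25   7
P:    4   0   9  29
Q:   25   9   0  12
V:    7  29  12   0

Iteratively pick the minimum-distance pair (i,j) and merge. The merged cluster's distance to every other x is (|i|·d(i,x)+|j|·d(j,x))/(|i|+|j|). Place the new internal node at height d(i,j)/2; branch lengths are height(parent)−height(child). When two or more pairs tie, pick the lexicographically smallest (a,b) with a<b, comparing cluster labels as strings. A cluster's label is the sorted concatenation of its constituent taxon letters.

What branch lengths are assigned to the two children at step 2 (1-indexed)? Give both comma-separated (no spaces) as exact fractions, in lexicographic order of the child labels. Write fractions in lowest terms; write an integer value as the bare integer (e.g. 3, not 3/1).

6,6

step 1: merge (H,P) at d=4; branch lengths H→2, P→2; new cluster HP
  updated: d(HP,Q)=17, d(HP,V)=18
step 2: merge (Q,V) at d=12; branch lengths Q→6, V→6; new cluster QV
  updated: d(HP,QV)=35/2
step 3: merge (HP,QV) at d=35/2; branch lengths HP→27/4, QV→11/4; new cluster HPQV
final tree: ((H:2,P:2):27/4,(Q:6,V:6):11/4)
total length: 51/2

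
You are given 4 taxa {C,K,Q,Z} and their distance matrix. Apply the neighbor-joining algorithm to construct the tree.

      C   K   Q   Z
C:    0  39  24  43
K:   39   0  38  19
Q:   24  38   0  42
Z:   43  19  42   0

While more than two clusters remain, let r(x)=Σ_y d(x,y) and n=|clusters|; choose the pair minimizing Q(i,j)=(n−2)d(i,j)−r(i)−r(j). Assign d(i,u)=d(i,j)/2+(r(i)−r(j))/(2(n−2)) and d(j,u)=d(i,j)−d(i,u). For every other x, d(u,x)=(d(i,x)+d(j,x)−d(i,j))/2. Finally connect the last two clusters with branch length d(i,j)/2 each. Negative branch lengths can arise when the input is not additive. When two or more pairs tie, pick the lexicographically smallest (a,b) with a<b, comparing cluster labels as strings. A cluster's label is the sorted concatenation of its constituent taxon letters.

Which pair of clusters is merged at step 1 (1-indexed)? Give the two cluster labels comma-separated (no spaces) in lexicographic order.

iteration 1: select C,Q (d=24, Q=-162); attach at lengths (25/2, 23/2); label the merged cluster CQ
  updated: d(CQ,K)=53/2, d(CQ,Z)=61/2
iteration 2: select CQ,K (d=53/2, Q=-76); attach at lengths (19, 15/2); label the merged cluster CKQ
  updated: d(CKQ,Z)=23/2
iteration 3: select CKQ,Z (d=23/2); attach at lengths (23/4, 23/4); label the merged cluster CKQZ
final tree: (((C:25/2,Q:23/2):19,K:15/2):23/4,Z:23/4)
total length: 62

C,Q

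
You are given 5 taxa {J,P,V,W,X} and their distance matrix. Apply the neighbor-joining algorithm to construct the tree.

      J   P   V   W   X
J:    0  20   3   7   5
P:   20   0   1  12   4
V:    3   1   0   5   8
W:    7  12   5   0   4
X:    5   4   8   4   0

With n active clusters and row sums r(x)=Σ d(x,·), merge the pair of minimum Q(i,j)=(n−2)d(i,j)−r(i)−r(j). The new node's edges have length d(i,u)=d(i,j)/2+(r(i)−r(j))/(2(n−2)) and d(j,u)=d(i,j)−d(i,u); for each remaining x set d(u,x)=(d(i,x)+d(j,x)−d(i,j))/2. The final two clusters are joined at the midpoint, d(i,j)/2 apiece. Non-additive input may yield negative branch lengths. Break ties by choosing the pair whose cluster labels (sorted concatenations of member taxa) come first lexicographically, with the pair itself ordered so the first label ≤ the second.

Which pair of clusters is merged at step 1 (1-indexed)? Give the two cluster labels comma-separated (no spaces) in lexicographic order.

P,V

1. join P+V (d=1, Q=-51) ⇒ PV; edges |P|=23/6, |V|=-17/6
  updated: d(J,PV)=11, d(PV,W)=8, d(PV,X)=11/2
2. join J+W (d=7, Q=-28) ⇒ JW; edges |J|=9/2, |W|=5/2
  updated: d(JW,PV)=6, d(JW,X)=1
3. join JW+PV (d=6, Q=-25/2) ⇒ JPVW; edges |JW|=3/4, |PV|=21/4
  updated: d(JPVW,X)=1/4
4. join JPVW+X (d=1/4) ⇒ JPVWX; edges |JPVW|=1/8, |X|=1/8
final tree: (((J:9/2,W:5/2):3/4,(P:23/6,V:-17/6):21/4):1/8,X:1/8)
total length: 57/4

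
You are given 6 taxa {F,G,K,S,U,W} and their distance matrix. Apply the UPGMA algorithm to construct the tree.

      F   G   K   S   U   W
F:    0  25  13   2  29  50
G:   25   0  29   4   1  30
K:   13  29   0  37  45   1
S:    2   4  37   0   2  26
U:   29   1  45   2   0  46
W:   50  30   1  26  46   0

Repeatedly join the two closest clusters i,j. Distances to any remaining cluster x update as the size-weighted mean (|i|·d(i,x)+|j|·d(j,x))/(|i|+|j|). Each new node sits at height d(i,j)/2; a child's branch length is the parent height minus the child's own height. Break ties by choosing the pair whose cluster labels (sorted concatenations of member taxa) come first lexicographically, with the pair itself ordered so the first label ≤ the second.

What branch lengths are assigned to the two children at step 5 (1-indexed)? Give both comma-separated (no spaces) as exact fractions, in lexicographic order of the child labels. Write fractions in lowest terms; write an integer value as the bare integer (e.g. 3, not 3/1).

39/4,67/4

1. join G+U (d=1) ⇒ GU; edges |G|=1/2, |U|=1/2
  updated: d(F,GU)=27, d(GU,K)=37, d(GU,S)=3, d(GU,W)=38
2. join K+W (d=1) ⇒ KW; edges |K|=1/2, |W|=1/2
  updated: d(F,KW)=63/2, d(GU,KW)=75/2, d(KW,S)=63/2
3. join F+S (d=2) ⇒ FS; edges |F|=1, |S|=1
  updated: d(FS,GU)=15, d(FS,KW)=63/2
4. join FS+GU (d=15) ⇒ FGSU; edges |FS|=13/2, |GU|=7
  updated: d(FGSU,KW)=69/2
5. join FGSU+KW (d=69/2) ⇒ FGKSUW; edges |FGSU|=39/4, |KW|=67/4
final tree: (((F:1,S:1):13/2,(G:1/2,U:1/2):7):39/4,(K:1/2,W:1/2):67/4)
total length: 44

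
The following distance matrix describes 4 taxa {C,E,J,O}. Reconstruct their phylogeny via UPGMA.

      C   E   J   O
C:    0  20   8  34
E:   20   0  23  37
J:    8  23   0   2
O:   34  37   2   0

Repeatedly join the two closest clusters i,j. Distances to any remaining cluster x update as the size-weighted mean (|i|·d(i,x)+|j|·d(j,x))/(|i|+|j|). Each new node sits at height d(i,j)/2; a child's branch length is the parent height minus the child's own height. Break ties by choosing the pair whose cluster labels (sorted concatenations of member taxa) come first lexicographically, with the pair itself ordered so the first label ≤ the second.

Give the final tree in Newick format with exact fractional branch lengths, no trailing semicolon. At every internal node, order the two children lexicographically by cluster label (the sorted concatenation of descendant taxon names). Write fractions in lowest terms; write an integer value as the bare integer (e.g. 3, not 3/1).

1. join J+O (d=2) ⇒ JO; edges |J|=1, |O|=1
  updated: d(C,JO)=21, d(E,JO)=30
2. join C+E (d=20) ⇒ CE; edges |C|=10, |E|=10
  updated: d(CE,JO)=51/2
3. join CE+JO (d=51/2) ⇒ CEJO; edges |CE|=11/4, |JO|=47/4
final tree: ((C:10,E:10):11/4,(J:1,O:1):47/4)
total length: 73/2

((C:10,E:10):11/4,(J:1,O:1):47/4)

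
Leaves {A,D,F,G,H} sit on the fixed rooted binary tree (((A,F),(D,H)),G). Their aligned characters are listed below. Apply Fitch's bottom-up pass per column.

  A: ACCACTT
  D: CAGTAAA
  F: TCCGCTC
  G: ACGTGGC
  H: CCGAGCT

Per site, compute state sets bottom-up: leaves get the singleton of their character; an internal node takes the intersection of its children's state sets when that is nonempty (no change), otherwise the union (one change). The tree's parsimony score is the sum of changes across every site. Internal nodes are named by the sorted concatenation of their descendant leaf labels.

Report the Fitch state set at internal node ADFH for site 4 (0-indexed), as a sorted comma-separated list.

AF@0: {A} ∪ {T} = {A,T} (union, +1)
DH@0: {C} ∩ {C} = {C} (intersection, +0)
ADFH@0: {A,T} ∪ {C} = {A,C,T} (union, +1)
ADFGH@0: {A,C,T} ∩ {A} = {A} (intersection, +0)
AF@1: {C} ∩ {C} = {C} (intersection, +0)
DH@1: {A} ∪ {C} = {A,C} (union, +1)
ADFH@1: {C} ∩ {A,C} = {C} (intersection, +0)
ADFGH@1: {C} ∩ {C} = {C} (intersection, +0)
AF@2: {C} ∩ {C} = {C} (intersection, +0)
DH@2: {G} ∩ {G} = {G} (intersection, +0)
ADFH@2: {C} ∪ {G} = {C,G} (union, +1)
ADFGH@2: {C,G} ∩ {G} = {G} (intersection, +0)
AF@3: {A} ∪ {G} = {A,G} (union, +1)
DH@3: {T} ∪ {A} = {A,T} (union, +1)
ADFH@3: {A,G} ∩ {A,T} = {A} (intersection, +0)
ADFGH@3: {A} ∪ {T} = {A,T} (union, +1)
AF@4: {C} ∩ {C} = {C} (intersection, +0)
DH@4: {A} ∪ {G} = {A,G} (union, +1)
ADFH@4: {C} ∪ {A,G} = {A,C,G} (union, +1)
ADFGH@4: {A,C,G} ∩ {G} = {G} (intersection, +0)
AF@5: {T} ∩ {T} = {T} (intersection, +0)
DH@5: {A} ∪ {C} = {A,C} (union, +1)
ADFH@5: {T} ∪ {A,C} = {A,C,T} (union, +1)
ADFGH@5: {A,C,T} ∪ {G} = {A,C,G,T} (union, +1)
AF@6: {T} ∪ {C} = {C,T} (union, +1)
DH@6: {A} ∪ {T} = {A,T} (union, +1)
ADFH@6: {C,T} ∩ {A,T} = {T} (intersection, +0)
ADFGH@6: {T} ∪ {C} = {C,T} (union, +1)
per-site changes: [2, 1, 1, 3, 2, 3, 3]; total = 15

A,C,G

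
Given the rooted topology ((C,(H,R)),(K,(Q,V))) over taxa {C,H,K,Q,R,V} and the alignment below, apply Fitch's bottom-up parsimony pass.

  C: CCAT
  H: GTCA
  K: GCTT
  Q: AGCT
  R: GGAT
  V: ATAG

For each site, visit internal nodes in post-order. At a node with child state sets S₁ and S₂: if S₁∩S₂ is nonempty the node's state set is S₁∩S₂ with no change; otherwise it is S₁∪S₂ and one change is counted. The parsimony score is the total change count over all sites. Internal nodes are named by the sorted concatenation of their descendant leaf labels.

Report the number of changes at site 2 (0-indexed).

3

HR@0: {G} ∩ {G} = {G} (intersection, +0)
CHR@0: {C} ∪ {G} = {C,G} (union, +1)
QV@0: {A} ∩ {A} = {A} (intersection, +0)
KQV@0: {G} ∪ {A} = {A,G} (union, +1)
CHKQRV@0: {C,G} ∩ {A,G} = {G} (intersection, +0)
HR@1: {T} ∪ {G} = {G,T} (union, +1)
CHR@1: {C} ∪ {G,T} = {C,G,T} (union, +1)
QV@1: {G} ∪ {T} = {G,T} (union, +1)
KQV@1: {C} ∪ {G,T} = {C,G,T} (union, +1)
CHKQRV@1: {C,G,T} ∩ {C,G,T} = {C,G,T} (intersection, +0)
HR@2: {C} ∪ {A} = {A,C} (union, +1)
CHR@2: {A} ∩ {A,C} = {A} (intersection, +0)
QV@2: {C} ∪ {A} = {A,C} (union, +1)
KQV@2: {T} ∪ {A,C} = {A,C,T} (union, +1)
CHKQRV@2: {A} ∩ {A,C,T} = {A} (intersection, +0)
HR@3: {A} ∪ {T} = {A,T} (union, +1)
CHR@3: {T} ∩ {A,T} = {T} (intersection, +0)
QV@3: {T} ∪ {G} = {G,T} (union, +1)
KQV@3: {T} ∩ {G,T} = {T} (intersection, +0)
CHKQRV@3: {T} ∩ {T} = {T} (intersection, +0)
per-site changes: [2, 4, 3, 2]; total = 11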